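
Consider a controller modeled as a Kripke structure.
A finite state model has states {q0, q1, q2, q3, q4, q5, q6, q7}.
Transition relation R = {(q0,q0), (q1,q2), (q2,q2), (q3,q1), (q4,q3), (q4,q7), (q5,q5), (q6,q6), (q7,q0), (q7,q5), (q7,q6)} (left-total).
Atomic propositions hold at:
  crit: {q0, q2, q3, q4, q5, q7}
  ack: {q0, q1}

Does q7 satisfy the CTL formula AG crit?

No

AG crit: greatest fixpoint, start Z0 = {q0, q2, q3, q4, q5, q7}, keep only states in Sat with every successor in Z. Z1 = {q0, q2, q4, q5}; Z2 = {q0, q2, q5}; fixed.
Sat(AG crit) = {q0, q2, q5}
q7 ∉ Sat(AG crit) = {q0, q2, q5}, so the formula does not hold at q7.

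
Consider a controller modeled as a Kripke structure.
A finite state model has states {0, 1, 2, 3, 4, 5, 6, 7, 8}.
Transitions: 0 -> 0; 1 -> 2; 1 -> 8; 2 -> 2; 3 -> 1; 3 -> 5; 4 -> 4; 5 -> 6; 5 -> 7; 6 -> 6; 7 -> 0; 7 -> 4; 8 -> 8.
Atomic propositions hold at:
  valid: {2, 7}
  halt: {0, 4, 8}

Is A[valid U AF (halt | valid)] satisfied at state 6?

No

Sat(halt | valid) = {0, 2, 4, 7, 8}
AF (halt | valid): least fixpoint, start Z0 = {0, 2, 4, 7, 8}, add states with every successor in Z. Z1 = {0, 1, 2, 4, 7, 8}; fixed.
Sat(AF (halt | valid)) = {0, 1, 2, 4, 7, 8}
A[valid U AF (halt | valid)]: least fixpoint, start Z0 = Sat(AF (halt | valid)) = {0, 1, 2, 4, 7, 8}, add states in Sat(valid) with every successor in Z. Already a fixed point.
Sat(A[valid U AF (halt | valid)]) = {0, 1, 2, 4, 7, 8}
6 ∉ Sat(A[valid U AF (halt | valid)]) = {0, 1, 2, 4, 7, 8}, so the formula does not hold at 6.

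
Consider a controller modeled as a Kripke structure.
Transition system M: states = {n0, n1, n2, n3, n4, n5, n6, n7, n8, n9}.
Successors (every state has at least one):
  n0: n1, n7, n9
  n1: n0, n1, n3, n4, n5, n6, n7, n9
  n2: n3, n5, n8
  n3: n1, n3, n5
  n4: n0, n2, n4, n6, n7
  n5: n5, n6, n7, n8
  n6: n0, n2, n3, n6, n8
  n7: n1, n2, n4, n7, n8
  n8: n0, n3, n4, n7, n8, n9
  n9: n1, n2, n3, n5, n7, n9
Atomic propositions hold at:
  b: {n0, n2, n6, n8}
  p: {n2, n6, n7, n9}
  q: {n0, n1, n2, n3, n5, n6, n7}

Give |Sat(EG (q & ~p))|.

4

Sat(~p) = {n0, n1, n3, n4, n5, n8}
Sat(q & ~p) = {n0, n1, n3, n5}
EG (q & ~p): greatest fixpoint, start Z0 = {n0, n1, n3, n5}, keep only states in Sat with some successor in Z. Already a fixed point.
Sat(EG (q & ~p)) = {n0, n1, n3, n5}
|Sat(EG (q & ~p))| = |{n0, n1, n3, n5}| = 4.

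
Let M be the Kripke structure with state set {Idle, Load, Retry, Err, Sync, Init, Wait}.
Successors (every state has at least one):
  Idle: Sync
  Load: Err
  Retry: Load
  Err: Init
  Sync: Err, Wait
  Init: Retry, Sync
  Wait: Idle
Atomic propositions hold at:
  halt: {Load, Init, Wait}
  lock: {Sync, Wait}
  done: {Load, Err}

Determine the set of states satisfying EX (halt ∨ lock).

{Idle, Retry, Err, Sync, Init}

Sat(halt ∨ lock) = {Load, Sync, Init, Wait}
Sat(EX (halt ∨ lock)) = {s : some successor in {Load, Sync, Init, Wait}} = {Idle, Retry, Err, Sync, Init}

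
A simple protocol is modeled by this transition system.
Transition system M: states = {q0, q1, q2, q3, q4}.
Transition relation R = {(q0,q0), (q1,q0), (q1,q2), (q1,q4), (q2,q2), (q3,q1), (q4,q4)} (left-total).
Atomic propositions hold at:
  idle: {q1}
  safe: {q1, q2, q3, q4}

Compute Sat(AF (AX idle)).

{q3}

Sat(AX idle) = {s : every successor in {q1}} = {q3}
AF (AX idle): least fixpoint, start Z0 = {q3}, add states with every successor in Z. Already a fixed point.
Sat(AF (AX idle)) = {q3}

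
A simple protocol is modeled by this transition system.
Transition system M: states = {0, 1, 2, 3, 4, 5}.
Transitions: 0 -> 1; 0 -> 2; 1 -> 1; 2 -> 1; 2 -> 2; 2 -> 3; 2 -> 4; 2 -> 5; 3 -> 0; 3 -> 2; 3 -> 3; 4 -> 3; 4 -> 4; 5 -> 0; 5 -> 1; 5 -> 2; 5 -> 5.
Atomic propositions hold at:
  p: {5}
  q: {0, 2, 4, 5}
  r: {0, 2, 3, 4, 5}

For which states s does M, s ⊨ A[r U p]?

{5}

A[r U p]: least fixpoint, start Z0 = Sat(p) = {5}, add states in Sat(r) with every successor in Z. Already a fixed point.
Sat(A[r U p]) = {5}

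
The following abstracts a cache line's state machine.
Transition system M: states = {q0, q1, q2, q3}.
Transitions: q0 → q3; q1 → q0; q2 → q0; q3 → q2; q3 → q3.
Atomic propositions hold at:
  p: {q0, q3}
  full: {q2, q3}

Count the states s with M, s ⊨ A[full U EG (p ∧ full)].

1

Sat(p ∧ full) = {q3}
EG (p ∧ full): greatest fixpoint, start Z0 = {q3}, keep only states in Sat with some successor in Z. Already a fixed point.
Sat(EG (p ∧ full)) = {q3}
A[full U EG (p ∧ full)]: least fixpoint, start Z0 = Sat(EG (p ∧ full)) = {q3}, add states in Sat(full) with every successor in Z. Already a fixed point.
Sat(A[full U EG (p ∧ full)]) = {q3}
|Sat(A[full U EG (p ∧ full)])| = |{q3}| = 1.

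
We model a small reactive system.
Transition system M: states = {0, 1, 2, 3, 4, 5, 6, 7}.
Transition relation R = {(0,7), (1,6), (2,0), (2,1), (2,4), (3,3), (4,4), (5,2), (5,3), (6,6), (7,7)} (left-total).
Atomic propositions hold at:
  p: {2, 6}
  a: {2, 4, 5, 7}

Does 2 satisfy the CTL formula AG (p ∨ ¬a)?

No

Sat(¬a) = {0, 1, 3, 6}
Sat(p ∨ ¬a) = {0, 1, 2, 3, 6}
AG (p ∨ ¬a): greatest fixpoint, start Z0 = {0, 1, 2, 3, 6}, keep only states in Sat with every successor in Z. Z1 = {1, 3, 6}; fixed.
Sat(AG (p ∨ ¬a)) = {1, 3, 6}
2 ∉ Sat(AG (p ∨ ¬a)) = {1, 3, 6}, so the formula does not hold at 2.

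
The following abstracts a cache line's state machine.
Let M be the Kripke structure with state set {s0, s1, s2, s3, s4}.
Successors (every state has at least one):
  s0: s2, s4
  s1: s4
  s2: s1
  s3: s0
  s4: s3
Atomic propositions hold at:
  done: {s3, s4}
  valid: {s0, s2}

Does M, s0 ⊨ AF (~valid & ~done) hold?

Sat(~valid) = {s1, s3, s4}
Sat(~done) = {s0, s1, s2}
Sat(~valid & ~done) = {s1}
AF (~valid & ~done): least fixpoint, start Z0 = {s1}, add states with every successor in Z. Z1 = {s1, s2}; fixed.
Sat(AF (~valid & ~done)) = {s1, s2}
s0 ∉ Sat(AF (~valid & ~done)) = {s1, s2}, so the formula does not hold at s0.

No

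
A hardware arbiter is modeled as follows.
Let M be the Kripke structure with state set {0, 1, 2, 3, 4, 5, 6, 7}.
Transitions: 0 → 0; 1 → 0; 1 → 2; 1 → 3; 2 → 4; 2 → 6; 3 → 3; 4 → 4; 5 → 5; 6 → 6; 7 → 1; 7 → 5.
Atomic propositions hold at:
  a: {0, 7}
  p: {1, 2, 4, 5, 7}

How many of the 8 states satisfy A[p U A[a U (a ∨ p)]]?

Sat(a ∨ p) = {0, 1, 2, 4, 5, 7}
A[a U (a ∨ p)]: least fixpoint, start Z0 = Sat((a ∨ p)) = {0, 1, 2, 4, 5, 7}, add states in Sat(a) with every successor in Z. Already a fixed point.
Sat(A[a U (a ∨ p)]) = {0, 1, 2, 4, 5, 7}
A[p U A[a U (a ∨ p)]]: least fixpoint, start Z0 = Sat(A[a U (a ∨ p)]) = {0, 1, 2, 4, 5, 7}, add states in Sat(p) with every successor in Z. Already a fixed point.
Sat(A[p U A[a U (a ∨ p)]]) = {0, 1, 2, 4, 5, 7}
|Sat(A[p U A[a U (a ∨ p)]])| = |{0, 1, 2, 4, 5, 7}| = 6.

6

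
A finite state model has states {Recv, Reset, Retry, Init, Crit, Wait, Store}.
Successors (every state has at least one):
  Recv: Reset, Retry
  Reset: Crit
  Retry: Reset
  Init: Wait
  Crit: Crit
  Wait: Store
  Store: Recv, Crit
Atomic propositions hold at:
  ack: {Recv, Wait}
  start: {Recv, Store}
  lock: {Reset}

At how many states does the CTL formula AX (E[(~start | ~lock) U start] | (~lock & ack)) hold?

Sat(~start) = {Reset, Retry, Init, Crit, Wait}
Sat(~lock) = {Recv, Retry, Init, Crit, Wait, Store}
Sat(~start | ~lock) = {Recv, Reset, Retry, Init, Crit, Wait, Store}
E[(~start | ~lock) U start]: least fixpoint, start Z0 = Sat(start) = {Recv, Store}, add states in Sat(~start | ~lock) with some successor in Z. Z1 = {Recv, Wait, Store}; Z2 = {Recv, Init, Wait, Store}; fixed.
Sat(E[(~start | ~lock) U start]) = {Recv, Init, Wait, Store}
Sat(~lock & ack) = {Recv, Wait}
Sat(E[(~start | ~lock) U start] | (~lock & ack)) = {Recv, Init, Wait, Store}
Sat(AX (E[(~start | ~lock) U start] | (~lock & ack))) = {s : every successor in {Recv, Init, Wait, Store}} = {Init, Wait}
|Sat(AX (E[(~start | ~lock) U start] | (~lock & ack)))| = |{Init, Wait}| = 2.

2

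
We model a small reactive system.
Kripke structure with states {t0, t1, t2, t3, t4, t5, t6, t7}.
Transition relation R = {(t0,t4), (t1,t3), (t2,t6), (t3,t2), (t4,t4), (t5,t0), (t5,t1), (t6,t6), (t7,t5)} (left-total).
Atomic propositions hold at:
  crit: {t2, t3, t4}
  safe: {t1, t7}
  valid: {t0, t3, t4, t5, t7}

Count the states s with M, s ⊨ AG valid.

AG valid: greatest fixpoint, start Z0 = {t0, t3, t4, t5, t7}, keep only states in Sat with every successor in Z. Z1 = {t0, t4, t7}; Z2 = {t0, t4}; fixed.
Sat(AG valid) = {t0, t4}
|Sat(AG valid)| = |{t0, t4}| = 2.

2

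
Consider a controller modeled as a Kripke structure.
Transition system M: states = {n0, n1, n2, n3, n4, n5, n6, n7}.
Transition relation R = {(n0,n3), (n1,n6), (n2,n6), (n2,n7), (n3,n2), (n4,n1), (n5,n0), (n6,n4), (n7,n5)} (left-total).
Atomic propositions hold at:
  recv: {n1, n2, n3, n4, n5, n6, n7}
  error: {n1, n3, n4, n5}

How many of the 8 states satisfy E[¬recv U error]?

5

Sat(¬recv) = {n0}
E[¬recv U error]: least fixpoint, start Z0 = Sat(error) = {n1, n3, n4, n5}, add states in Sat(¬recv) with some successor in Z. Z1 = {n0, n1, n3, n4, n5}; fixed.
Sat(E[¬recv U error]) = {n0, n1, n3, n4, n5}
|Sat(E[¬recv U error])| = |{n0, n1, n3, n4, n5}| = 5.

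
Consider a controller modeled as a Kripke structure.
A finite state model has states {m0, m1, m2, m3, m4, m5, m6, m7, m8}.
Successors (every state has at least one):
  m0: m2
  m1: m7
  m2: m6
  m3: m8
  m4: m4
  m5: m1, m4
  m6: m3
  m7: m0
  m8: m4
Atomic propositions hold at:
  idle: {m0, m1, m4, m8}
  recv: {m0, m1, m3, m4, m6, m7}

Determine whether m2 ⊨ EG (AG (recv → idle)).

Sat(recv → idle) = {m0, m1, m2, m4, m5, m8}
AG (recv → idle): greatest fixpoint, start Z0 = {m0, m1, m2, m4, m5, m8}, keep only states in Sat with every successor in Z. Z1 = {m0, m4, m5, m8}; Z2 = {m4, m8}; fixed.
Sat(AG (recv → idle)) = {m4, m8}
EG (AG (recv → idle)): greatest fixpoint, start Z0 = {m4, m8}, keep only states in Sat with some successor in Z. Already a fixed point.
Sat(EG (AG (recv → idle))) = {m4, m8}
m2 ∉ Sat(EG (AG (recv → idle))) = {m4, m8}, so the formula does not hold at m2.

No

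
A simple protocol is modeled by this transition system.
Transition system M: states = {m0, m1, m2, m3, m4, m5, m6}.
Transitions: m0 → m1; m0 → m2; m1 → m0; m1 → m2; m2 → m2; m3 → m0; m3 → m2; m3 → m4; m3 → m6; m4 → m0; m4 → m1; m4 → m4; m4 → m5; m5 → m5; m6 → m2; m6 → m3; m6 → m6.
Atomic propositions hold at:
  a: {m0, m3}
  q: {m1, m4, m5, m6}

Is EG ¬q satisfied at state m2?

Sat(¬q) = {m0, m2, m3}
EG ¬q: greatest fixpoint, start Z0 = {m0, m2, m3}, keep only states in Sat with some successor in Z. Already a fixed point.
Sat(EG ¬q) = {m0, m2, m3}
m2 ∈ Sat(EG ¬q) = {m0, m2, m3}, so the formula holds at m2.

Yes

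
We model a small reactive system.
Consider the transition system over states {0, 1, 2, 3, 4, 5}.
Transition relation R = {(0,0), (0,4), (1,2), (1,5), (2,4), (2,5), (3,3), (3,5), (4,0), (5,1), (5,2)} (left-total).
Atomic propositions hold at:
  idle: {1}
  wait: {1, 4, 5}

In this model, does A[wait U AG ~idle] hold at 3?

No

Sat(~idle) = {0, 2, 3, 4, 5}
AG ~idle: greatest fixpoint, start Z0 = {0, 2, 3, 4, 5}, keep only states in Sat with every successor in Z. Z1 = {0, 2, 3, 4}; Z2 = {0, 4}; fixed.
Sat(AG ~idle) = {0, 4}
A[wait U AG ~idle]: least fixpoint, start Z0 = Sat(AG ~idle) = {0, 4}, add states in Sat(wait) with every successor in Z. Already a fixed point.
Sat(A[wait U AG ~idle]) = {0, 4}
3 ∉ Sat(A[wait U AG ~idle]) = {0, 4}, so the formula does not hold at 3.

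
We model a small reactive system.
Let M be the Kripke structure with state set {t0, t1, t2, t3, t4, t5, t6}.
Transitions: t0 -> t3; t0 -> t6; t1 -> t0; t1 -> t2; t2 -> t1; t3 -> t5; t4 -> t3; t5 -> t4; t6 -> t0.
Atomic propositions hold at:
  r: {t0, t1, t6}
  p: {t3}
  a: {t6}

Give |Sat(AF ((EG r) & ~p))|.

4

EG r: greatest fixpoint, start Z0 = {t0, t1, t6}, keep only states in Sat with some successor in Z. Already a fixed point.
Sat(EG r) = {t0, t1, t6}
Sat(~p) = {t0, t1, t2, t4, t5, t6}
Sat((EG r) & ~p) = {t0, t1, t6}
AF ((EG r) & ~p): least fixpoint, start Z0 = {t0, t1, t6}, add states with every successor in Z. Z1 = {t0, t1, t2, t6}; fixed.
Sat(AF ((EG r) & ~p)) = {t0, t1, t2, t6}
|Sat(AF ((EG r) & ~p))| = |{t0, t1, t2, t6}| = 4.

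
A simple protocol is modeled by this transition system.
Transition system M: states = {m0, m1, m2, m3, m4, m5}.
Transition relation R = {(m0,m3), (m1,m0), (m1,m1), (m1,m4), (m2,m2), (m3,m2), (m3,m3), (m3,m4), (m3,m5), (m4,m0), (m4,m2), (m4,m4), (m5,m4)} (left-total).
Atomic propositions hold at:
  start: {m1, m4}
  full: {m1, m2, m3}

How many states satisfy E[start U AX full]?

Sat(AX full) = {s : every successor in {m1, m2, m3}} = {m0, m2}
E[start U AX full]: least fixpoint, start Z0 = Sat(AX full) = {m0, m2}, add states in Sat(start) with some successor in Z. Z1 = {m0, m1, m2, m4}; fixed.
Sat(E[start U AX full]) = {m0, m1, m2, m4}
|Sat(E[start U AX full])| = |{m0, m1, m2, m4}| = 4.

4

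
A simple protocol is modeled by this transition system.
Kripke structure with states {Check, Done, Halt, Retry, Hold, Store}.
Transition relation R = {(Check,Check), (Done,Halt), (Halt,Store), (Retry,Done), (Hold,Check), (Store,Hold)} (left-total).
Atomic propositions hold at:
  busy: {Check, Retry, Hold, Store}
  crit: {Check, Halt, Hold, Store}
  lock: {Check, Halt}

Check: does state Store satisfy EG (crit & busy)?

Yes

Sat(crit & busy) = {Check, Hold, Store}
EG (crit & busy): greatest fixpoint, start Z0 = {Check, Hold, Store}, keep only states in Sat with some successor in Z. Already a fixed point.
Sat(EG (crit & busy)) = {Check, Hold, Store}
Store ∈ Sat(EG (crit & busy)) = {Check, Hold, Store}, so the formula holds at Store.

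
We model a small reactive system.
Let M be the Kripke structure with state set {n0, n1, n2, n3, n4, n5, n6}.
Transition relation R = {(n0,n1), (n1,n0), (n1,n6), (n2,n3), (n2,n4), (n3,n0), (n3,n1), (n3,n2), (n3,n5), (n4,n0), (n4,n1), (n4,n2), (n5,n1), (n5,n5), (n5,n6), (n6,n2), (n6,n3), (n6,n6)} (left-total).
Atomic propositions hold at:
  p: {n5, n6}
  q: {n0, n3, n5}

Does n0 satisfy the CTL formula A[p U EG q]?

EG q: greatest fixpoint, start Z0 = {n0, n3, n5}, keep only states in Sat with some successor in Z. Z1 = {n3, n5}; fixed.
Sat(EG q) = {n3, n5}
A[p U EG q]: least fixpoint, start Z0 = Sat(EG q) = {n3, n5}, add states in Sat(p) with every successor in Z. Already a fixed point.
Sat(A[p U EG q]) = {n3, n5}
n0 ∉ Sat(A[p U EG q]) = {n3, n5}, so the formula does not hold at n0.

No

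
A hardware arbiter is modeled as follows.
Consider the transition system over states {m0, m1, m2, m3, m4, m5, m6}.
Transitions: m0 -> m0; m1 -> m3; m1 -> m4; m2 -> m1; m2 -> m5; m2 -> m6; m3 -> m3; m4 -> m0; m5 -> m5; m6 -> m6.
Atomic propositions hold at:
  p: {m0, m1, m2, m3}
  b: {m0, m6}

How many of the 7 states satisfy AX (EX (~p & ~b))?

Sat(~p) = {m4, m5, m6}
Sat(~b) = {m1, m2, m3, m4, m5}
Sat(~p & ~b) = {m4, m5}
Sat(EX (~p & ~b)) = {s : some successor in {m4, m5}} = {m1, m2, m5}
Sat(AX (EX (~p & ~b))) = {s : every successor in {m1, m2, m5}} = {m5}
|Sat(AX (EX (~p & ~b)))| = |{m5}| = 1.

1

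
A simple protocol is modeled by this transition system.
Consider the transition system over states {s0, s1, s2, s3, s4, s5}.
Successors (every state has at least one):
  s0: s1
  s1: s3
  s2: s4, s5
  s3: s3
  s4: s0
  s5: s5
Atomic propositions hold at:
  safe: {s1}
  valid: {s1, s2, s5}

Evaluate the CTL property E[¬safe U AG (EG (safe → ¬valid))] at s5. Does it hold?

Yes

Sat(¬safe) = {s0, s2, s3, s4, s5}
Sat(¬valid) = {s0, s3, s4}
Sat(safe → ¬valid) = {s0, s2, s3, s4, s5}
EG (safe → ¬valid): greatest fixpoint, start Z0 = {s0, s2, s3, s4, s5}, keep only states in Sat with some successor in Z. Z1 = {s2, s3, s4, s5}; Z2 = {s2, s3, s5}; fixed.
Sat(EG (safe → ¬valid)) = {s2, s3, s5}
AG (EG (safe → ¬valid)): greatest fixpoint, start Z0 = {s2, s3, s5}, keep only states in Sat with every successor in Z. Z1 = {s3, s5}; fixed.
Sat(AG (EG (safe → ¬valid))) = {s3, s5}
E[¬safe U AG (EG (safe → ¬valid))]: least fixpoint, start Z0 = Sat(AG (EG (safe → ¬valid))) = {s3, s5}, add states in Sat(¬safe) with some successor in Z. Z1 = {s2, s3, s5}; fixed.
Sat(E[¬safe U AG (EG (safe → ¬valid))]) = {s2, s3, s5}
s5 ∈ Sat(E[¬safe U AG (EG (safe → ¬valid))]) = {s2, s3, s5}, so the formula holds at s5.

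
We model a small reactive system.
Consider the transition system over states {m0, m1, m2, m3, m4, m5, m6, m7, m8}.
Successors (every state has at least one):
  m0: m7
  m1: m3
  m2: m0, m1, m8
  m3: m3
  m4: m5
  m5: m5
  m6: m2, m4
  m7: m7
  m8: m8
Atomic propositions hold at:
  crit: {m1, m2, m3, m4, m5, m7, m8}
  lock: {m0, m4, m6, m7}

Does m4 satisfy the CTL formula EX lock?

No

Sat(EX lock) = {s : some successor in {m0, m4, m6, m7}} = {m0, m2, m6, m7}
m4 ∉ Sat(EX lock) = {m0, m2, m6, m7}, so the formula does not hold at m4.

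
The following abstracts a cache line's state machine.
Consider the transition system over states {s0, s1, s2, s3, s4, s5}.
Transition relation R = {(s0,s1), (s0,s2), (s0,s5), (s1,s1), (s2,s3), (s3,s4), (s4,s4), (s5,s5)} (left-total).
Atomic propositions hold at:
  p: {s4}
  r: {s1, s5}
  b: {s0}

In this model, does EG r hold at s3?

EG r: greatest fixpoint, start Z0 = {s1, s5}, keep only states in Sat with some successor in Z. Already a fixed point.
Sat(EG r) = {s1, s5}
s3 ∉ Sat(EG r) = {s1, s5}, so the formula does not hold at s3.

No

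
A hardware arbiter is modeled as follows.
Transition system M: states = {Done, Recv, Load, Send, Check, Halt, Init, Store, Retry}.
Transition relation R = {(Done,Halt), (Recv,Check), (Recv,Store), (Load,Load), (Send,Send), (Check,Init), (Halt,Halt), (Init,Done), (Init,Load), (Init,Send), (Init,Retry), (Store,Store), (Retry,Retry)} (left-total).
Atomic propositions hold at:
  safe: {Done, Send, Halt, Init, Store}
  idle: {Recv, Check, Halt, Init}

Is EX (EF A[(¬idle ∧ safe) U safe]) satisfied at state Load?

No

Sat(¬idle) = {Done, Load, Send, Store, Retry}
Sat(¬idle ∧ safe) = {Done, Send, Store}
A[(¬idle ∧ safe) U safe]: least fixpoint, start Z0 = Sat(safe) = {Done, Send, Halt, Init, Store}, add states in Sat(¬idle ∧ safe) with every successor in Z. Already a fixed point.
Sat(A[(¬idle ∧ safe) U safe]) = {Done, Send, Halt, Init, Store}
EF A[(¬idle ∧ safe) U safe]: least fixpoint, start Z0 = {Done, Send, Halt, Init, Store}, add states with some successor in Z. Z1 = {Done, Recv, Send, Check, Halt, Init, Store}; fixed.
Sat(EF A[(¬idle ∧ safe) U safe]) = {Done, Recv, Send, Check, Halt, Init, Store}
Sat(EX (EF A[(¬idle ∧ safe) U safe])) = {s : some successor in {Done, Recv, Send, Check, Halt, Init, Store}} = {Done, Recv, Send, Check, Halt, Init, Store}
Load ∉ Sat(EX (EF A[(¬idle ∧ safe) U safe])) = {Done, Recv, Send, Check, Halt, Init, Store}, so the formula does not hold at Load.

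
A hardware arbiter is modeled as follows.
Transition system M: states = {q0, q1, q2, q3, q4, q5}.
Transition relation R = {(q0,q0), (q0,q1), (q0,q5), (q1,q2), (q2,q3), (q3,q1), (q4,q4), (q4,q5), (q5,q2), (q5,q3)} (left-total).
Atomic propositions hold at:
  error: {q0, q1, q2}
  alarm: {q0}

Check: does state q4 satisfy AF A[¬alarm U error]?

No

Sat(¬alarm) = {q1, q2, q3, q4, q5}
A[¬alarm U error]: least fixpoint, start Z0 = Sat(error) = {q0, q1, q2}, add states in Sat(¬alarm) with every successor in Z. Z1 = {q0, q1, q2, q3}; Z2 = {q0, q1, q2, q3, q5}; fixed.
Sat(A[¬alarm U error]) = {q0, q1, q2, q3, q5}
AF A[¬alarm U error]: least fixpoint, start Z0 = {q0, q1, q2, q3, q5}, add states with every successor in Z. Already a fixed point.
Sat(AF A[¬alarm U error]) = {q0, q1, q2, q3, q5}
q4 ∉ Sat(AF A[¬alarm U error]) = {q0, q1, q2, q3, q5}, so the formula does not hold at q4.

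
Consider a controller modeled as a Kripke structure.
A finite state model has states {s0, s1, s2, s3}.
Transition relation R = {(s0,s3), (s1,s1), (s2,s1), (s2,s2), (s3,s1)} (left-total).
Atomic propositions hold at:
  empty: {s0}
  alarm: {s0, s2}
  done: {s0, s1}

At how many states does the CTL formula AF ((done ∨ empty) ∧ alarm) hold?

1

Sat(done ∨ empty) = {s0, s1}
Sat((done ∨ empty) ∧ alarm) = {s0}
AF ((done ∨ empty) ∧ alarm): least fixpoint, start Z0 = {s0}, add states with every successor in Z. Already a fixed point.
Sat(AF ((done ∨ empty) ∧ alarm)) = {s0}
|Sat(AF ((done ∨ empty) ∧ alarm))| = |{s0}| = 1.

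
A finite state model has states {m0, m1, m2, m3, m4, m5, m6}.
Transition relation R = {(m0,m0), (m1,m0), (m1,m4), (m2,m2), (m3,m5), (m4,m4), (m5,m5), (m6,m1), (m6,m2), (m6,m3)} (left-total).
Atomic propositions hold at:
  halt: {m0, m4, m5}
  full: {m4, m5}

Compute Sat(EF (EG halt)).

{m0, m1, m3, m4, m5, m6}

EG halt: greatest fixpoint, start Z0 = {m0, m4, m5}, keep only states in Sat with some successor in Z. Already a fixed point.
Sat(EG halt) = {m0, m4, m5}
EF (EG halt): least fixpoint, start Z0 = {m0, m4, m5}, add states with some successor in Z. Z1 = {m0, m1, m3, m4, m5}; Z2 = {m0, m1, m3, m4, m5, m6}; fixed.
Sat(EF (EG halt)) = {m0, m1, m3, m4, m5, m6}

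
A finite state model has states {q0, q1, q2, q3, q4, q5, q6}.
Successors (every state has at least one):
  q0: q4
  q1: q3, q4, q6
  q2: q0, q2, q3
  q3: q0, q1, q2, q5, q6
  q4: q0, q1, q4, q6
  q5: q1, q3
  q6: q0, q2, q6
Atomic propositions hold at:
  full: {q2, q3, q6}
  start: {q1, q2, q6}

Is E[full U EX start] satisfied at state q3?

Yes

Sat(EX start) = {s : some successor in {q1, q2, q6}} = {q1, q2, q3, q4, q5, q6}
E[full U EX start]: least fixpoint, start Z0 = Sat(EX start) = {q1, q2, q3, q4, q5, q6}, add states in Sat(full) with some successor in Z. Already a fixed point.
Sat(E[full U EX start]) = {q1, q2, q3, q4, q5, q6}
q3 ∈ Sat(E[full U EX start]) = {q1, q2, q3, q4, q5, q6}, so the formula holds at q3.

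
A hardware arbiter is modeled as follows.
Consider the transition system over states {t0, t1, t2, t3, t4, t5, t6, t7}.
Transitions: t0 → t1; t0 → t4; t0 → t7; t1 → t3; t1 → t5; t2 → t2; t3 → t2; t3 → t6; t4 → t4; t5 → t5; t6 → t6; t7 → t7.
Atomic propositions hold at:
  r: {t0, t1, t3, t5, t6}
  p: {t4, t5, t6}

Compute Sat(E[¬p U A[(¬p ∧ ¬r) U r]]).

{t0, t1, t3, t5, t6}

Sat(¬p) = {t0, t1, t2, t3, t7}
Sat(¬r) = {t2, t4, t7}
Sat(¬p ∧ ¬r) = {t2, t7}
A[(¬p ∧ ¬r) U r]: least fixpoint, start Z0 = Sat(r) = {t0, t1, t3, t5, t6}, add states in Sat(¬p ∧ ¬r) with every successor in Z. Already a fixed point.
Sat(A[(¬p ∧ ¬r) U r]) = {t0, t1, t3, t5, t6}
E[¬p U A[(¬p ∧ ¬r) U r]]: least fixpoint, start Z0 = Sat(A[(¬p ∧ ¬r) U r]) = {t0, t1, t3, t5, t6}, add states in Sat(¬p) with some successor in Z. Already a fixed point.
Sat(E[¬p U A[(¬p ∧ ¬r) U r]]) = {t0, t1, t3, t5, t6}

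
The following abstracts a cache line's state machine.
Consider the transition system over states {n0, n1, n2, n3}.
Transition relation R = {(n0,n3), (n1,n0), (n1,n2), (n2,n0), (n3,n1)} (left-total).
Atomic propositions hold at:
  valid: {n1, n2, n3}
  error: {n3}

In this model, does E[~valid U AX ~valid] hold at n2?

Sat(~valid) = {n0}
Sat(AX ~valid) = {s : every successor in {n0}} = {n2}
E[~valid U AX ~valid]: least fixpoint, start Z0 = Sat(AX ~valid) = {n2}, add states in Sat(~valid) with some successor in Z. Already a fixed point.
Sat(E[~valid U AX ~valid]) = {n2}
n2 ∈ Sat(E[~valid U AX ~valid]) = {n2}, so the formula holds at n2.

Yes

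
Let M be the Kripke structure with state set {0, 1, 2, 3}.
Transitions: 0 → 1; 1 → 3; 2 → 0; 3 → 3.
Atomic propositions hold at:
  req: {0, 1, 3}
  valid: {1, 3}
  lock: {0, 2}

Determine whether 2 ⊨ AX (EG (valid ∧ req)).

No

Sat(valid ∧ req) = {1, 3}
EG (valid ∧ req): greatest fixpoint, start Z0 = {1, 3}, keep only states in Sat with some successor in Z. Already a fixed point.
Sat(EG (valid ∧ req)) = {1, 3}
Sat(AX (EG (valid ∧ req))) = {s : every successor in {1, 3}} = {0, 1, 3}
2 ∉ Sat(AX (EG (valid ∧ req))) = {0, 1, 3}, so the formula does not hold at 2.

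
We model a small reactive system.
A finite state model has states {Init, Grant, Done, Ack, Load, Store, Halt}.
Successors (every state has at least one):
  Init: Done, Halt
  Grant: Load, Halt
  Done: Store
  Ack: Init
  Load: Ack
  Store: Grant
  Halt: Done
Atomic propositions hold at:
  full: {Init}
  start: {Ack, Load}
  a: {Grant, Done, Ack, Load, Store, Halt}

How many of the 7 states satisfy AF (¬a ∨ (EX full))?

Sat(¬a) = {Init}
Sat(EX full) = {s : some successor in {Init}} = {Ack}
Sat(¬a ∨ (EX full)) = {Init, Ack}
AF (¬a ∨ (EX full)): least fixpoint, start Z0 = {Init, Ack}, add states with every successor in Z. Z1 = {Init, Ack, Load}; fixed.
Sat(AF (¬a ∨ (EX full))) = {Init, Ack, Load}
|Sat(AF (¬a ∨ (EX full)))| = |{Init, Ack, Load}| = 3.

3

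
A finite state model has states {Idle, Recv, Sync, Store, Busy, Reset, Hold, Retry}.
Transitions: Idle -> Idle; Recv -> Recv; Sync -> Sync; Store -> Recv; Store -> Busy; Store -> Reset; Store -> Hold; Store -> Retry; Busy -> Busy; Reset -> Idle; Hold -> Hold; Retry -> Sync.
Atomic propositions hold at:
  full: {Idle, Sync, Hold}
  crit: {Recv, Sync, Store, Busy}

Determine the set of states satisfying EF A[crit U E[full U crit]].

E[full U crit]: least fixpoint, start Z0 = Sat(crit) = {Recv, Sync, Store, Busy}, add states in Sat(full) with some successor in Z. Already a fixed point.
Sat(E[full U crit]) = {Recv, Sync, Store, Busy}
A[crit U E[full U crit]]: least fixpoint, start Z0 = Sat(E[full U crit]) = {Recv, Sync, Store, Busy}, add states in Sat(crit) with every successor in Z. Already a fixed point.
Sat(A[crit U E[full U crit]]) = {Recv, Sync, Store, Busy}
EF A[crit U E[full U crit]]: least fixpoint, start Z0 = {Recv, Sync, Store, Busy}, add states with some successor in Z. Z1 = {Recv, Sync, Store, Busy, Retry}; fixed.
Sat(EF A[crit U E[full U crit]]) = {Recv, Sync, Store, Busy, Retry}

{Recv, Sync, Store, Busy, Retry}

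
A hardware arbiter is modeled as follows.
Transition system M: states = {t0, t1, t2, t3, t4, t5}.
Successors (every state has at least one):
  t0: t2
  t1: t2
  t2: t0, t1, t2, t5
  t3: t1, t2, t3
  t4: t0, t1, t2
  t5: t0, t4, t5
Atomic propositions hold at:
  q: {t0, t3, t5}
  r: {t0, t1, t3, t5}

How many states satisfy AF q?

AF q: least fixpoint, start Z0 = {t0, t3, t5}, add states with every successor in Z. Already a fixed point.
Sat(AF q) = {t0, t3, t5}
|Sat(AF q)| = |{t0, t3, t5}| = 3.

3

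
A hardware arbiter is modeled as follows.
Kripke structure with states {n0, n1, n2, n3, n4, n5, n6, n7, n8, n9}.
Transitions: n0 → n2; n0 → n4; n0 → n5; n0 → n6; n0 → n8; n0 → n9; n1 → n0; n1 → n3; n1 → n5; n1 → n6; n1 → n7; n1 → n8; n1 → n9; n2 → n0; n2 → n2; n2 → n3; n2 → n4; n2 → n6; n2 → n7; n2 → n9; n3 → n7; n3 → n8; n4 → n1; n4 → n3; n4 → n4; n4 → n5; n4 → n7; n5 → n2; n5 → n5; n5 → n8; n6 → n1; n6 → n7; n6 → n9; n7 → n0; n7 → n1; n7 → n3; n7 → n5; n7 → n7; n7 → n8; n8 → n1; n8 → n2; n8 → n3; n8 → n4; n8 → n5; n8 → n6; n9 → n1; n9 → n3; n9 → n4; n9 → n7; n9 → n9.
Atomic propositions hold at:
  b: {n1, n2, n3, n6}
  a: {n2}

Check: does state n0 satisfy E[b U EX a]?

Yes

Sat(EX a) = {s : some successor in {n2}} = {n0, n2, n5, n8}
E[b U EX a]: least fixpoint, start Z0 = Sat(EX a) = {n0, n2, n5, n8}, add states in Sat(b) with some successor in Z. Z1 = {n0, n1, n2, n3, n5, n8}; Z2 = {n0, n1, n2, n3, n5, n6, n8}; fixed.
Sat(E[b U EX a]) = {n0, n1, n2, n3, n5, n6, n8}
n0 ∈ Sat(E[b U EX a]) = {n0, n1, n2, n3, n5, n6, n8}, so the formula holds at n0.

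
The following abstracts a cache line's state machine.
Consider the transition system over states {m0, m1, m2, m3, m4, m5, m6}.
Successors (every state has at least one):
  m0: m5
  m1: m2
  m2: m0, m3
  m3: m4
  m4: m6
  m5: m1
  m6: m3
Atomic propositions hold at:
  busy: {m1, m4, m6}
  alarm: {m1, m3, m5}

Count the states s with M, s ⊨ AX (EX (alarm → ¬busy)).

6

Sat(¬busy) = {m0, m2, m3, m5}
Sat(alarm → ¬busy) = {m0, m2, m3, m4, m5, m6}
Sat(EX (alarm → ¬busy)) = {s : some successor in {m0, m2, m3, m4, m5, m6}} = {m0, m1, m2, m3, m4, m6}
Sat(AX (EX (alarm → ¬busy))) = {s : every successor in {m0, m1, m2, m3, m4, m6}} = {m1, m2, m3, m4, m5, m6}
|Sat(AX (EX (alarm → ¬busy)))| = |{m1, m2, m3, m4, m5, m6}| = 6.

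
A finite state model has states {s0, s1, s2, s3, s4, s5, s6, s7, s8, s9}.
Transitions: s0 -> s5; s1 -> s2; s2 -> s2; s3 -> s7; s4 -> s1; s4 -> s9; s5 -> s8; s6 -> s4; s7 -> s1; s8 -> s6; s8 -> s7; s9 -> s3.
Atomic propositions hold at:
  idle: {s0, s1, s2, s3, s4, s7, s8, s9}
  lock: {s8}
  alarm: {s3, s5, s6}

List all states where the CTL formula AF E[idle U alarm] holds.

E[idle U alarm]: least fixpoint, start Z0 = Sat(alarm) = {s3, s5, s6}, add states in Sat(idle) with some successor in Z. Z1 = {s0, s3, s5, s6, s8, s9}; Z2 = {s0, s3, s4, s5, s6, s8, s9}; fixed.
Sat(E[idle U alarm]) = {s0, s3, s4, s5, s6, s8, s9}
AF E[idle U alarm]: least fixpoint, start Z0 = {s0, s3, s4, s5, s6, s8, s9}, add states with every successor in Z. Already a fixed point.
Sat(AF E[idle U alarm]) = {s0, s3, s4, s5, s6, s8, s9}

{s0, s3, s4, s5, s6, s8, s9}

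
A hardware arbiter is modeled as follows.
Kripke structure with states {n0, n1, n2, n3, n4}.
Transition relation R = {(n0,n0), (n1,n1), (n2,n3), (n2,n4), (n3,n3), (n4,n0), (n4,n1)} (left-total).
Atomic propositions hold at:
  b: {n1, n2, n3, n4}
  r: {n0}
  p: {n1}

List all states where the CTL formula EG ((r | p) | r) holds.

Sat(r | p) = {n0, n1}
Sat((r | p) | r) = {n0, n1}
EG ((r | p) | r): greatest fixpoint, start Z0 = {n0, n1}, keep only states in Sat with some successor in Z. Already a fixed point.
Sat(EG ((r | p) | r)) = {n0, n1}

{n0, n1}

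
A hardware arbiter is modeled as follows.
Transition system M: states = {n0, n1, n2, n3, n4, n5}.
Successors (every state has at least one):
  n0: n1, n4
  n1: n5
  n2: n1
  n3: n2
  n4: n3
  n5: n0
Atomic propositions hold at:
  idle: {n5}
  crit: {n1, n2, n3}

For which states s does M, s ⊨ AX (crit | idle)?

{n1, n2, n3, n4}

Sat(crit | idle) = {n1, n2, n3, n5}
Sat(AX (crit | idle)) = {s : every successor in {n1, n2, n3, n5}} = {n1, n2, n3, n4}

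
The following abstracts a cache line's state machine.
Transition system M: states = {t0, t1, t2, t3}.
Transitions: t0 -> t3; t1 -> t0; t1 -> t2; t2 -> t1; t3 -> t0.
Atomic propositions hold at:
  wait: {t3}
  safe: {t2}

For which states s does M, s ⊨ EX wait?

Sat(EX wait) = {s : some successor in {t3}} = {t0}

{t0}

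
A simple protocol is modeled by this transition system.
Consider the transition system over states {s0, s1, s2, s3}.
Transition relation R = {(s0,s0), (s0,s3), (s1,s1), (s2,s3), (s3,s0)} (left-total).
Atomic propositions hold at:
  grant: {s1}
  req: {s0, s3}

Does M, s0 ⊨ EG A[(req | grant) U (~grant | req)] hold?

Sat(req | grant) = {s0, s1, s3}
Sat(~grant) = {s0, s2, s3}
Sat(~grant | req) = {s0, s2, s3}
A[(req | grant) U (~grant | req)]: least fixpoint, start Z0 = Sat((~grant | req)) = {s0, s2, s3}, add states in Sat(req | grant) with every successor in Z. Already a fixed point.
Sat(A[(req | grant) U (~grant | req)]) = {s0, s2, s3}
EG A[(req | grant) U (~grant | req)]: greatest fixpoint, start Z0 = {s0, s2, s3}, keep only states in Sat with some successor in Z. Already a fixed point.
Sat(EG A[(req | grant) U (~grant | req)]) = {s0, s2, s3}
s0 ∈ Sat(EG A[(req | grant) U (~grant | req)]) = {s0, s2, s3}, so the formula holds at s0.

Yes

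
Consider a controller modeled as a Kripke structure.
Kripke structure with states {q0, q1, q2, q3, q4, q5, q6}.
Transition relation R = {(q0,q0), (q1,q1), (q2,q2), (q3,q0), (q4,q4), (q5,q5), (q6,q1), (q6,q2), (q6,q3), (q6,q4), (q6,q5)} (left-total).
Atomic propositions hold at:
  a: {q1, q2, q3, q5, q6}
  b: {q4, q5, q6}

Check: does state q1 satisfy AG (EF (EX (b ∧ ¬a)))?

Sat(¬a) = {q0, q4}
Sat(b ∧ ¬a) = {q4}
Sat(EX (b ∧ ¬a)) = {s : some successor in {q4}} = {q4, q6}
EF (EX (b ∧ ¬a)): least fixpoint, start Z0 = {q4, q6}, add states with some successor in Z. Already a fixed point.
Sat(EF (EX (b ∧ ¬a))) = {q4, q6}
AG (EF (EX (b ∧ ¬a))): greatest fixpoint, start Z0 = {q4, q6}, keep only states in Sat with every successor in Z. Z1 = {q4}; fixed.
Sat(AG (EF (EX (b ∧ ¬a)))) = {q4}
q1 ∉ Sat(AG (EF (EX (b ∧ ¬a)))) = {q4}, so the formula does not hold at q1.

No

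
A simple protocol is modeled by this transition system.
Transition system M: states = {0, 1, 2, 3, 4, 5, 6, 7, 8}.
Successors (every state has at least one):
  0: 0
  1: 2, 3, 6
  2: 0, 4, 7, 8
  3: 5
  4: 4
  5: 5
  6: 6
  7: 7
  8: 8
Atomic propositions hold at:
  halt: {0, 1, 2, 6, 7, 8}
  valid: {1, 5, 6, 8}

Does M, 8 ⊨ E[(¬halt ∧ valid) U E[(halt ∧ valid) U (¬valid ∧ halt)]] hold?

No

Sat(¬halt) = {3, 4, 5}
Sat(¬halt ∧ valid) = {5}
Sat(halt ∧ valid) = {1, 6, 8}
Sat(¬valid) = {0, 2, 3, 4, 7}
Sat(¬valid ∧ halt) = {0, 2, 7}
E[(halt ∧ valid) U (¬valid ∧ halt)]: least fixpoint, start Z0 = Sat((¬valid ∧ halt)) = {0, 2, 7}, add states in Sat(halt ∧ valid) with some successor in Z. Z1 = {0, 1, 2, 7}; fixed.
Sat(E[(halt ∧ valid) U (¬valid ∧ halt)]) = {0, 1, 2, 7}
E[(¬halt ∧ valid) U E[(halt ∧ valid) U (¬valid ∧ halt)]]: least fixpoint, start Z0 = Sat(E[(halt ∧ valid) U (¬valid ∧ halt)]) = {0, 1, 2, 7}, add states in Sat(¬halt ∧ valid) with some successor in Z. Already a fixed point.
Sat(E[(¬halt ∧ valid) U E[(halt ∧ valid) U (¬valid ∧ halt)]]) = {0, 1, 2, 7}
8 ∉ Sat(E[(¬halt ∧ valid) U E[(halt ∧ valid) U (¬valid ∧ halt)]]) = {0, 1, 2, 7}, so the formula does not hold at 8.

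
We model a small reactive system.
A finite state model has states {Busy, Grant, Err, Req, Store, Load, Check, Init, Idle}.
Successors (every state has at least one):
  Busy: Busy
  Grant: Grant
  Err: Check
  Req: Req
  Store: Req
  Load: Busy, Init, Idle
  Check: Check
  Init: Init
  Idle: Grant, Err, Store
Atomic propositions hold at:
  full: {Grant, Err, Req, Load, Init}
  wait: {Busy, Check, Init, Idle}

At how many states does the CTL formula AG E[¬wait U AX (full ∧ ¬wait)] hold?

3

Sat(¬wait) = {Grant, Err, Req, Store, Load}
Sat(full ∧ ¬wait) = {Grant, Err, Req, Load}
Sat(AX (full ∧ ¬wait)) = {s : every successor in {Grant, Err, Req, Load}} = {Grant, Req, Store}
E[¬wait U AX (full ∧ ¬wait)]: least fixpoint, start Z0 = Sat(AX (full ∧ ¬wait)) = {Grant, Req, Store}, add states in Sat(¬wait) with some successor in Z. Already a fixed point.
Sat(E[¬wait U AX (full ∧ ¬wait)]) = {Grant, Req, Store}
AG E[¬wait U AX (full ∧ ¬wait)]: greatest fixpoint, start Z0 = {Grant, Req, Store}, keep only states in Sat with every successor in Z. Already a fixed point.
Sat(AG E[¬wait U AX (full ∧ ¬wait)]) = {Grant, Req, Store}
|Sat(AG E[¬wait U AX (full ∧ ¬wait)])| = |{Grant, Req, Store}| = 3.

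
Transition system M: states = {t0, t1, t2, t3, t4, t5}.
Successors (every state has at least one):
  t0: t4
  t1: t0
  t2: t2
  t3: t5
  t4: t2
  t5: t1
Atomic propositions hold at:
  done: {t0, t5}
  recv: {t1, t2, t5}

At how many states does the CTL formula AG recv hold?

AG recv: greatest fixpoint, start Z0 = {t1, t2, t5}, keep only states in Sat with every successor in Z. Z1 = {t2, t5}; Z2 = {t2}; fixed.
Sat(AG recv) = {t2}
|Sat(AG recv)| = |{t2}| = 1.

1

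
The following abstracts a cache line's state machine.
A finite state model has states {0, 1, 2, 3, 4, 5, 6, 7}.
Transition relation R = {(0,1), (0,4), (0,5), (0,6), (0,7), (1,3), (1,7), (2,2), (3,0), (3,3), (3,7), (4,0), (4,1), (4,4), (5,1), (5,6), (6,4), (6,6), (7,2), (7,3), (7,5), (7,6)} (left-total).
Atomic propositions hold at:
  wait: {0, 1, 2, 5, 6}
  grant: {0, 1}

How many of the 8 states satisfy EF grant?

7

EF grant: least fixpoint, start Z0 = {0, 1}, add states with some successor in Z. Z1 = {0, 1, 3, 4, 5}; Z2 = {0, 1, 3, 4, 5, 6, 7}; fixed.
Sat(EF grant) = {0, 1, 3, 4, 5, 6, 7}
|Sat(EF grant)| = |{0, 1, 3, 4, 5, 6, 7}| = 7.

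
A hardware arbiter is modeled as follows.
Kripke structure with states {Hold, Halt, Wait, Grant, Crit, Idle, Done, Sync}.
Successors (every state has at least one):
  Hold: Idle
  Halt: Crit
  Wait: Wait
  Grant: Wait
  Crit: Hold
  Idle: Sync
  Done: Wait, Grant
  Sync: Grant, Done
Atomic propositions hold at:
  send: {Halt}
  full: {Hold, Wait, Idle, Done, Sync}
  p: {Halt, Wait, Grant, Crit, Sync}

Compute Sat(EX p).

{Halt, Wait, Grant, Idle, Done, Sync}

Sat(EX p) = {s : some successor in {Halt, Wait, Grant, Crit, Sync}} = {Halt, Wait, Grant, Idle, Done, Sync}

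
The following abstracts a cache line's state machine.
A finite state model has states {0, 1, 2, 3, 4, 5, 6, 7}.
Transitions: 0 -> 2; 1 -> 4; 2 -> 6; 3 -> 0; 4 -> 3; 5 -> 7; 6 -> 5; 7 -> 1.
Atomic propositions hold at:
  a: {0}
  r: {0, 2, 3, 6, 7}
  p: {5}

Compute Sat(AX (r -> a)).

Sat(r -> a) = {0, 1, 4, 5}
Sat(AX (r -> a)) = {s : every successor in {0, 1, 4, 5}} = {1, 3, 6, 7}

{1, 3, 6, 7}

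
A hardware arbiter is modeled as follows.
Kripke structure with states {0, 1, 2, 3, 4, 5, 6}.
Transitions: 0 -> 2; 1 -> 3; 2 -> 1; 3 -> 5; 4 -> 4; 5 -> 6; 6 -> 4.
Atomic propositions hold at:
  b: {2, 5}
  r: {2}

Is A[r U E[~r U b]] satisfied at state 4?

No

Sat(~r) = {0, 1, 3, 4, 5, 6}
E[~r U b]: least fixpoint, start Z0 = Sat(b) = {2, 5}, add states in Sat(~r) with some successor in Z. Z1 = {0, 2, 3, 5}; Z2 = {0, 1, 2, 3, 5}; fixed.
Sat(E[~r U b]) = {0, 1, 2, 3, 5}
A[r U E[~r U b]]: least fixpoint, start Z0 = Sat(E[~r U b]) = {0, 1, 2, 3, 5}, add states in Sat(r) with every successor in Z. Already a fixed point.
Sat(A[r U E[~r U b]]) = {0, 1, 2, 3, 5}
4 ∉ Sat(A[r U E[~r U b]]) = {0, 1, 2, 3, 5}, so the formula does not hold at 4.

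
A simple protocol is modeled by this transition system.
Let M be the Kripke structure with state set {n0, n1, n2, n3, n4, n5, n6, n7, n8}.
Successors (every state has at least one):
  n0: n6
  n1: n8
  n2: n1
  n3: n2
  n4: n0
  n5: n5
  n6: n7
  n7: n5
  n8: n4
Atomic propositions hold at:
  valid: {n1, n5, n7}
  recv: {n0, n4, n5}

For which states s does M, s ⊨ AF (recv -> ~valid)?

{n0, n1, n2, n3, n4, n6, n7, n8}

Sat(~valid) = {n0, n2, n3, n4, n6, n8}
Sat(recv -> ~valid) = {n0, n1, n2, n3, n4, n6, n7, n8}
AF (recv -> ~valid): least fixpoint, start Z0 = {n0, n1, n2, n3, n4, n6, n7, n8}, add states with every successor in Z. Already a fixed point.
Sat(AF (recv -> ~valid)) = {n0, n1, n2, n3, n4, n6, n7, n8}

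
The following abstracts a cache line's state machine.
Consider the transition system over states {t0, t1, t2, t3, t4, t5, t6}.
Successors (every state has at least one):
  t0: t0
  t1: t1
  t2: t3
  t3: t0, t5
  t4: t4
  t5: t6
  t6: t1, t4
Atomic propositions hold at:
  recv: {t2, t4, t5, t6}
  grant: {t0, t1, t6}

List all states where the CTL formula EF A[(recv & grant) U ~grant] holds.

Sat(recv & grant) = {t6}
Sat(~grant) = {t2, t3, t4, t5}
A[(recv & grant) U ~grant]: least fixpoint, start Z0 = Sat(~grant) = {t2, t3, t4, t5}, add states in Sat(recv & grant) with every successor in Z. Already a fixed point.
Sat(A[(recv & grant) U ~grant]) = {t2, t3, t4, t5}
EF A[(recv & grant) U ~grant]: least fixpoint, start Z0 = {t2, t3, t4, t5}, add states with some successor in Z. Z1 = {t2, t3, t4, t5, t6}; fixed.
Sat(EF A[(recv & grant) U ~grant]) = {t2, t3, t4, t5, t6}

{t2, t3, t4, t5, t6}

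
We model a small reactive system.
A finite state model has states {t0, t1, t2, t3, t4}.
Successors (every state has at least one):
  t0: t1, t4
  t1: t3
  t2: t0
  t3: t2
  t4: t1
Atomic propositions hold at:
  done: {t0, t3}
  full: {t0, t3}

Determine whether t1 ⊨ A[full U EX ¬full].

No

Sat(¬full) = {t1, t2, t4}
Sat(EX ¬full) = {s : some successor in {t1, t2, t4}} = {t0, t3, t4}
A[full U EX ¬full]: least fixpoint, start Z0 = Sat(EX ¬full) = {t0, t3, t4}, add states in Sat(full) with every successor in Z. Already a fixed point.
Sat(A[full U EX ¬full]) = {t0, t3, t4}
t1 ∉ Sat(A[full U EX ¬full]) = {t0, t3, t4}, so the formula does not hold at t1.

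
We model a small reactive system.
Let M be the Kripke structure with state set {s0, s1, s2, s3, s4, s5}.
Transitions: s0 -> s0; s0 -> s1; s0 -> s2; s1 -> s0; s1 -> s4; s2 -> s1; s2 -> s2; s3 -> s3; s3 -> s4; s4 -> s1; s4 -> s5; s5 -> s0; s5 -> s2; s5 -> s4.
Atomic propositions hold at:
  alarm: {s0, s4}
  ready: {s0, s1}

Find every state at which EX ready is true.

{s0, s1, s2, s4, s5}

Sat(EX ready) = {s : some successor in {s0, s1}} = {s0, s1, s2, s4, s5}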